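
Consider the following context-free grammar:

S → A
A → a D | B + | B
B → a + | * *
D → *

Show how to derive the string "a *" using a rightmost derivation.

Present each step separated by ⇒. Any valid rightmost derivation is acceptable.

S ⇒ A ⇒ a D ⇒ a *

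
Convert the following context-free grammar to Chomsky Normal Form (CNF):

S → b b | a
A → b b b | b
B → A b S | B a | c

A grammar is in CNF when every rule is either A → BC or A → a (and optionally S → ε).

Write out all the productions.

TB → b; S → a; A → b; TA → a; B → c; S → TB TB; A → TB X0; X0 → TB TB; B → A X1; X1 → TB S; B → B TA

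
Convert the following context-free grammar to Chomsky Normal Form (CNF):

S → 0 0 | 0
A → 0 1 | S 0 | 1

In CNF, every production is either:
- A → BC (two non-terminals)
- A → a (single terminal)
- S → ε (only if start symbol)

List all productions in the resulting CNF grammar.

T0 → 0; S → 0; T1 → 1; A → 1; S → T0 T0; A → T0 T1; A → S T0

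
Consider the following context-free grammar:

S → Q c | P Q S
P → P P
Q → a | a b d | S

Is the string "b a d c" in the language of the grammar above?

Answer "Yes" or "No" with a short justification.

No - no valid derivation exists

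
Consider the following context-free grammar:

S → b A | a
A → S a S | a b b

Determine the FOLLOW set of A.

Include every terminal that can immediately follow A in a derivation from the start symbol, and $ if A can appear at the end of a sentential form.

We compute FOLLOW(A) using the standard algorithm.
FOLLOW(S) starts with {$}.
FIRST(A) = {a, b}
FIRST(S) = {a, b}
FOLLOW(A) = {$, a}
FOLLOW(S) = {$, a}
Therefore, FOLLOW(A) = {$, a}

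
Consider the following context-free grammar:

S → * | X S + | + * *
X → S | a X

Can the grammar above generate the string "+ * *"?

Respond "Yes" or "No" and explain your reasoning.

Yes - a valid derivation exists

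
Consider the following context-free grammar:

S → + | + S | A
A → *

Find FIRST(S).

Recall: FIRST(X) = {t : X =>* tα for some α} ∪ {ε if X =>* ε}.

We compute FIRST(S) using the standard algorithm.
FIRST(A) = {*}
FIRST(S) = {*, +}
Therefore, FIRST(S) = {*, +}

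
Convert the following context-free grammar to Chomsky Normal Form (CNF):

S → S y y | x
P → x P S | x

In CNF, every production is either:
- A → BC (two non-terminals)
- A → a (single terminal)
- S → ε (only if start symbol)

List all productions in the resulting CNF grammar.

TY → y; S → x; TX → x; P → x; S → S X0; X0 → TY TY; P → TX X1; X1 → P S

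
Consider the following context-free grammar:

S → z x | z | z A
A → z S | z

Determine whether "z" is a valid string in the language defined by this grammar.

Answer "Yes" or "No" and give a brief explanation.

Yes - a valid derivation exists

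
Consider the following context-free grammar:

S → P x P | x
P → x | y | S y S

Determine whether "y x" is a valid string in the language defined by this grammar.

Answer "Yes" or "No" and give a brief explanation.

No - no valid derivation exists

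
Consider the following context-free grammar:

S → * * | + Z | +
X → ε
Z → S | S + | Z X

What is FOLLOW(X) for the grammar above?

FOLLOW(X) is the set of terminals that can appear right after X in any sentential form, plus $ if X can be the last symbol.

We compute FOLLOW(X) using the standard algorithm.
FOLLOW(S) starts with {$}.
FIRST(S) = {*, +}
FIRST(X) = {ε}
FIRST(Z) = {*, +}
FOLLOW(S) = {$, +}
FOLLOW(X) = {$, +}
FOLLOW(Z) = {$, +}
Therefore, FOLLOW(X) = {$, +}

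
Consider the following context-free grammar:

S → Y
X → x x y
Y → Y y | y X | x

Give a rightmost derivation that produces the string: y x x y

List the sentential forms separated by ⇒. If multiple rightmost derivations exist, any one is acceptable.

S ⇒ Y ⇒ y X ⇒ y x x y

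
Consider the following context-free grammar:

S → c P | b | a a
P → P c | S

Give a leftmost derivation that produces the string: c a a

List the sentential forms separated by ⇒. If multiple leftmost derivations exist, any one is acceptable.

S ⇒ c P ⇒ c S ⇒ c a a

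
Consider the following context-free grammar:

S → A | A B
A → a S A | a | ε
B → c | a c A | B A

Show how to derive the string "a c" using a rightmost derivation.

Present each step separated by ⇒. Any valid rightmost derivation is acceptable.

S ⇒ A B ⇒ A c ⇒ a c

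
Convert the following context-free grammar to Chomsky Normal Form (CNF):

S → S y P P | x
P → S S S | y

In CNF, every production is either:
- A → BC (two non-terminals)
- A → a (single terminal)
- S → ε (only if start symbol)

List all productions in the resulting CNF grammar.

TY → y; S → x; P → y; S → S X0; X0 → TY X1; X1 → P P; P → S X2; X2 → S S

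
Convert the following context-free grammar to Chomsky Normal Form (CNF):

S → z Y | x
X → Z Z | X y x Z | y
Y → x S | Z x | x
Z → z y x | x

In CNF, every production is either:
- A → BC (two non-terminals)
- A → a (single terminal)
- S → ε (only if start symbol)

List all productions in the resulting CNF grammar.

TZ → z; S → x; TY → y; TX → x; X → y; Y → x; Z → x; S → TZ Y; X → Z Z; X → X X0; X0 → TY X1; X1 → TX Z; Y → TX S; Y → Z TX; Z → TZ X2; X2 → TY TX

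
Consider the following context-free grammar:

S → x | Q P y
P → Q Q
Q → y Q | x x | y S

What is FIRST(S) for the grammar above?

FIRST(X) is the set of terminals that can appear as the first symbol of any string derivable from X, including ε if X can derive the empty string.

We compute FIRST(S) using the standard algorithm.
FIRST(P) = {x, y}
FIRST(Q) = {x, y}
FIRST(S) = {x, y}
Therefore, FIRST(S) = {x, y}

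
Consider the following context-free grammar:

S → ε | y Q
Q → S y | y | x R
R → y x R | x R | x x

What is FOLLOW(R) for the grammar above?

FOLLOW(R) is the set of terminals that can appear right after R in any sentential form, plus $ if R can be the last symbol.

We compute FOLLOW(R) using the standard algorithm.
FOLLOW(S) starts with {$}.
FIRST(Q) = {x, y}
FIRST(R) = {x, y}
FIRST(S) = {y, ε}
FOLLOW(Q) = {$, y}
FOLLOW(R) = {$, y}
FOLLOW(S) = {$, y}
Therefore, FOLLOW(R) = {$, y}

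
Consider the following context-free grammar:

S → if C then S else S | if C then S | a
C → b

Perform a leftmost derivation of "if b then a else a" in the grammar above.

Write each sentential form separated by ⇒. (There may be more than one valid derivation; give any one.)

S ⇒ if C then S else S ⇒ if b then S else S ⇒ if b then a else S ⇒ if b then a else a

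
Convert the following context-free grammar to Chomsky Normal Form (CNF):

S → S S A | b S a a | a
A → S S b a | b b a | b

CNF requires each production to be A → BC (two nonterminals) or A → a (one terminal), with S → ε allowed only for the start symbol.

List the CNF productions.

TB → b; TA → a; S → a; A → b; S → S X0; X0 → S A; S → TB X1; X1 → S X2; X2 → TA TA; A → S X3; X3 → S X4; X4 → TB TA; A → TB X5; X5 → TB TA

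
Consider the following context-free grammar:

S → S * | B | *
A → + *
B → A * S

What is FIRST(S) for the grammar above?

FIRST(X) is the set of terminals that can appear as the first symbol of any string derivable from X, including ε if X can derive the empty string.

We compute FIRST(S) using the standard algorithm.
FIRST(A) = {+}
FIRST(B) = {+}
FIRST(S) = {*, +}
Therefore, FIRST(S) = {*, +}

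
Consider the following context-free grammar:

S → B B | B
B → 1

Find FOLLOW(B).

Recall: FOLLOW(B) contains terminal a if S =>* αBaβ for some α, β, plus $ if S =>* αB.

We compute FOLLOW(B) using the standard algorithm.
FOLLOW(S) starts with {$}.
FIRST(B) = {1}
FIRST(S) = {1}
FOLLOW(B) = {$, 1}
FOLLOW(S) = {$}
Therefore, FOLLOW(B) = {$, 1}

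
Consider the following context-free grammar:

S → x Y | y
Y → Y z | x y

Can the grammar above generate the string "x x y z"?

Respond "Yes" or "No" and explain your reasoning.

Yes - a valid derivation exists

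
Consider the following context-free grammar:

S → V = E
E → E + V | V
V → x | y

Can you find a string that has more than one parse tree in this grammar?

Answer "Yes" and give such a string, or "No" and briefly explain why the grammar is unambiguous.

No - the grammar is unambiguous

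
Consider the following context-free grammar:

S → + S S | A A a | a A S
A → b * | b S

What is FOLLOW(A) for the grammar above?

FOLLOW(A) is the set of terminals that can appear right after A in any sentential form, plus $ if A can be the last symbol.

We compute FOLLOW(A) using the standard algorithm.
FOLLOW(S) starts with {$}.
FIRST(A) = {b}
FIRST(S) = {+, a, b}
FOLLOW(A) = {+, a, b}
FOLLOW(S) = {$, +, a, b}
Therefore, FOLLOW(A) = {+, a, b}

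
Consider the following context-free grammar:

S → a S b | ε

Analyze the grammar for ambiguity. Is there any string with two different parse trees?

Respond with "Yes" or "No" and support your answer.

No - the grammar is unambiguous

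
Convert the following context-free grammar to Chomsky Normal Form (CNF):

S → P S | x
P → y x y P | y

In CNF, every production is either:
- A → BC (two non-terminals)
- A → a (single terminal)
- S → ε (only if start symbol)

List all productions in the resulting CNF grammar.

S → x; TY → y; TX → x; P → y; S → P S; P → TY X0; X0 → TX X1; X1 → TY P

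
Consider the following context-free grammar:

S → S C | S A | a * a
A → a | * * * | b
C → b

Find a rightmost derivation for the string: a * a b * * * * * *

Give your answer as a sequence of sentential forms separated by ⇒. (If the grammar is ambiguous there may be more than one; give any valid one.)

S ⇒ S A ⇒ S * * * ⇒ S A * * * ⇒ S * * * * * * ⇒ S C * * * * * * ⇒ S b * * * * * * ⇒ a * a b * * * * * *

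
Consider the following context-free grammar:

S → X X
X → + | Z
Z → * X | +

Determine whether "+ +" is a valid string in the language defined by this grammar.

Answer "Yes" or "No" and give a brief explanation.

Yes - a valid derivation exists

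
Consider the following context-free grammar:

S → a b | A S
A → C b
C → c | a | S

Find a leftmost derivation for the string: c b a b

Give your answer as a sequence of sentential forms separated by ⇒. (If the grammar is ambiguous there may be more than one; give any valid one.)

S ⇒ A S ⇒ C b S ⇒ c b S ⇒ c b a b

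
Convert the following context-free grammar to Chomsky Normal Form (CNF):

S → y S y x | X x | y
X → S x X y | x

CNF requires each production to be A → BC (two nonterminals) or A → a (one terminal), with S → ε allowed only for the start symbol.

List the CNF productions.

TY → y; TX → x; S → y; X → x; S → TY X0; X0 → S X1; X1 → TY TX; S → X TX; X → S X2; X2 → TX X3; X3 → X TY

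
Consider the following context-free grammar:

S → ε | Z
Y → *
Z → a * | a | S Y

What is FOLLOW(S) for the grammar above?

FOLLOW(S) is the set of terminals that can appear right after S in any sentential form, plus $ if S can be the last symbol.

We compute FOLLOW(S) using the standard algorithm.
FOLLOW(S) starts with {$}.
FIRST(S) = {*, a, ε}
FIRST(Y) = {*}
FIRST(Z) = {*, a}
FOLLOW(S) = {$, *}
FOLLOW(Y) = {$, *}
FOLLOW(Z) = {$, *}
Therefore, FOLLOW(S) = {$, *}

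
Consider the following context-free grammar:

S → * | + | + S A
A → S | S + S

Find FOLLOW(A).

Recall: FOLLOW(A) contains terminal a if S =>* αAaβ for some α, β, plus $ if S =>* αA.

We compute FOLLOW(A) using the standard algorithm.
FOLLOW(S) starts with {$}.
FIRST(A) = {*, +}
FIRST(S) = {*, +}
FOLLOW(A) = {$, *, +}
FOLLOW(S) = {$, *, +}
Therefore, FOLLOW(A) = {$, *, +}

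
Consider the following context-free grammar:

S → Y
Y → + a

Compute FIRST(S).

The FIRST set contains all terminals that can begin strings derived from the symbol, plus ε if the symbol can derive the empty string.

We compute FIRST(S) using the standard algorithm.
FIRST(S) = {+}
FIRST(Y) = {+}
Therefore, FIRST(S) = {+}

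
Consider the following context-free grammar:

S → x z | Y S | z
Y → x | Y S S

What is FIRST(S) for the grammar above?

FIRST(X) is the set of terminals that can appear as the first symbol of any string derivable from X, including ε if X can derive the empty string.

We compute FIRST(S) using the standard algorithm.
FIRST(S) = {x, z}
FIRST(Y) = {x}
Therefore, FIRST(S) = {x, z}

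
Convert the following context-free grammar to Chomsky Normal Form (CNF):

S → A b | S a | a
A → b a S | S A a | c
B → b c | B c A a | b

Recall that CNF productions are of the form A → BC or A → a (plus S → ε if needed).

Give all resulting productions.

TB → b; TA → a; S → a; A → c; TC → c; B → b; S → A TB; S → S TA; A → TB X0; X0 → TA S; A → S X1; X1 → A TA; B → TB TC; B → B X2; X2 → TC X3; X3 → A TA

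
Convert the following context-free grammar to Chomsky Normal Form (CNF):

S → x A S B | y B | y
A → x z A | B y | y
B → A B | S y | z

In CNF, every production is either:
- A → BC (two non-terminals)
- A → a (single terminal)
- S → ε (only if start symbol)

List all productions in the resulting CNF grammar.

TX → x; TY → y; S → y; TZ → z; A → y; B → z; S → TX X0; X0 → A X1; X1 → S B; S → TY B; A → TX X2; X2 → TZ A; A → B TY; B → A B; B → S TY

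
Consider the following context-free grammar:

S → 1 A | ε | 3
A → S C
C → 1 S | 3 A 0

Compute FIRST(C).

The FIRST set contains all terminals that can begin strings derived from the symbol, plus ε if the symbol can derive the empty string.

We compute FIRST(C) using the standard algorithm.
FIRST(A) = {1, 3}
FIRST(C) = {1, 3}
FIRST(S) = {1, 3, ε}
Therefore, FIRST(C) = {1, 3}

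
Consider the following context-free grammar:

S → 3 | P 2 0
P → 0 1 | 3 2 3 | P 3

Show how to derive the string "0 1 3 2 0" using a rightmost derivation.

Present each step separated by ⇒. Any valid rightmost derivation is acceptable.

S ⇒ P 2 0 ⇒ P 3 2 0 ⇒ 0 1 3 2 0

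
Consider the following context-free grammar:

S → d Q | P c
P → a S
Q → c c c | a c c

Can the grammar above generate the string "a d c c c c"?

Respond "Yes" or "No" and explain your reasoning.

Yes - a valid derivation exists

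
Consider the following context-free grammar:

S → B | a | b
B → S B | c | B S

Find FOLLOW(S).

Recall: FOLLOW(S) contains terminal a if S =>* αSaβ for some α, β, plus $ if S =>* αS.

We compute FOLLOW(S) using the standard algorithm.
FOLLOW(S) starts with {$}.
FIRST(B) = {a, b, c}
FIRST(S) = {a, b, c}
FOLLOW(B) = {$, a, b, c}
FOLLOW(S) = {$, a, b, c}
Therefore, FOLLOW(S) = {$, a, b, c}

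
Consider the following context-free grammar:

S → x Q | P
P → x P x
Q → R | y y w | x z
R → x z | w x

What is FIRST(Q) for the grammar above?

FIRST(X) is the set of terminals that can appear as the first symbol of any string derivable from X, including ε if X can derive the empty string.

We compute FIRST(Q) using the standard algorithm.
FIRST(P) = {x}
FIRST(Q) = {w, x, y}
FIRST(R) = {w, x}
FIRST(S) = {x}
Therefore, FIRST(Q) = {w, x, y}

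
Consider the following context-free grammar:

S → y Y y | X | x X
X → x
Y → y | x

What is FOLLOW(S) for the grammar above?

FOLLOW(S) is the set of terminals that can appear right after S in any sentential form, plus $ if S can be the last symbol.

We compute FOLLOW(S) using the standard algorithm.
FOLLOW(S) starts with {$}.
FIRST(S) = {x, y}
FIRST(X) = {x}
FIRST(Y) = {x, y}
FOLLOW(S) = {$}
FOLLOW(X) = {$}
FOLLOW(Y) = {y}
Therefore, FOLLOW(S) = {$}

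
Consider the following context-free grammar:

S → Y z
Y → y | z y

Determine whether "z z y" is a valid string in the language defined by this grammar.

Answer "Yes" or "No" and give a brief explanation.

No - no valid derivation exists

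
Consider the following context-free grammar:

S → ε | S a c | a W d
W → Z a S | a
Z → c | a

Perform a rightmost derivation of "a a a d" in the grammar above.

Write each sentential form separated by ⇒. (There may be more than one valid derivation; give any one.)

S ⇒ a W d ⇒ a Z a S d ⇒ a Z a d ⇒ a a a d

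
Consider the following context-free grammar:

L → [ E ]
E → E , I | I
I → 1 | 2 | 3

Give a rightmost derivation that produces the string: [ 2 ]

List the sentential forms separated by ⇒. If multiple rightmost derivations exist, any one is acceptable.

L ⇒ [ E ] ⇒ [ I ] ⇒ [ 2 ]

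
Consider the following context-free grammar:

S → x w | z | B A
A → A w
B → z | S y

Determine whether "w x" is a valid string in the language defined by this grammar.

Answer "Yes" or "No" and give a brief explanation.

No - no valid derivation exists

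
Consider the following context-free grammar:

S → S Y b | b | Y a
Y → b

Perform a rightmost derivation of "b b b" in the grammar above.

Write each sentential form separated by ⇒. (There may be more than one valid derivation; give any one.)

S ⇒ S Y b ⇒ S b b ⇒ b b b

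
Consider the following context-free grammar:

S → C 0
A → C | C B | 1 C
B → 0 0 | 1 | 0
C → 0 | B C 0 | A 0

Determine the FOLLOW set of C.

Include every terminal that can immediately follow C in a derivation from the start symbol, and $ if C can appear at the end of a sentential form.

We compute FOLLOW(C) using the standard algorithm.
FOLLOW(S) starts with {$}.
FIRST(A) = {0, 1}
FIRST(B) = {0, 1}
FIRST(C) = {0, 1}
FIRST(S) = {0, 1}
FOLLOW(A) = {0}
FOLLOW(B) = {0, 1}
FOLLOW(C) = {0, 1}
FOLLOW(S) = {$}
Therefore, FOLLOW(C) = {0, 1}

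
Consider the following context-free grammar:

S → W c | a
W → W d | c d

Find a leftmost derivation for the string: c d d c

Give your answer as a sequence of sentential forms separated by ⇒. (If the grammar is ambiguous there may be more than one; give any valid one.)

S ⇒ W c ⇒ W d c ⇒ c d d c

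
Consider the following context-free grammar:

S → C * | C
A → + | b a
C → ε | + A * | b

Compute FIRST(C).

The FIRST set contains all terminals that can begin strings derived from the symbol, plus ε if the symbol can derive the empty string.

We compute FIRST(C) using the standard algorithm.
FIRST(A) = {+, b}
FIRST(C) = {+, b, ε}
FIRST(S) = {*, +, b, ε}
Therefore, FIRST(C) = {+, b, ε}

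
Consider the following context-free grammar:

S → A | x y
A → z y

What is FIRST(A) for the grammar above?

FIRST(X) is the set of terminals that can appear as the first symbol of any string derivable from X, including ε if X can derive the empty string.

We compute FIRST(A) using the standard algorithm.
FIRST(A) = {z}
FIRST(S) = {x, z}
Therefore, FIRST(A) = {z}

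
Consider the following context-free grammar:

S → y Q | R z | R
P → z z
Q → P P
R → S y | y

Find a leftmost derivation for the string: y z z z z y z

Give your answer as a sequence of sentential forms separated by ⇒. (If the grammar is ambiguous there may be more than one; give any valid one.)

S ⇒ R z ⇒ S y z ⇒ y Q y z ⇒ y P P y z ⇒ y z z P y z ⇒ y z z z z y z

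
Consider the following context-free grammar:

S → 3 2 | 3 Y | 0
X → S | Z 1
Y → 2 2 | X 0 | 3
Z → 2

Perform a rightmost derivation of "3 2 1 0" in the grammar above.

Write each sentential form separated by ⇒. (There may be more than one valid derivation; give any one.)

S ⇒ 3 Y ⇒ 3 X 0 ⇒ 3 Z 1 0 ⇒ 3 2 1 0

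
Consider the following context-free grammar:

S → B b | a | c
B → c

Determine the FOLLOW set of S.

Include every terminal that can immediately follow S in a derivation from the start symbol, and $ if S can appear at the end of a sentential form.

We compute FOLLOW(S) using the standard algorithm.
FOLLOW(S) starts with {$}.
FIRST(B) = {c}
FIRST(S) = {a, c}
FOLLOW(B) = {b}
FOLLOW(S) = {$}
Therefore, FOLLOW(S) = {$}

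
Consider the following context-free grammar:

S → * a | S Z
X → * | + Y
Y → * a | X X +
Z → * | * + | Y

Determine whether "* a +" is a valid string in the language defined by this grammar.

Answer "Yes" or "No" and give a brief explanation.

No - no valid derivation exists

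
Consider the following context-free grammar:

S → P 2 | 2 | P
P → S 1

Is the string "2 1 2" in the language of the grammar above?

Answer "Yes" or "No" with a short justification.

Yes - a valid derivation exists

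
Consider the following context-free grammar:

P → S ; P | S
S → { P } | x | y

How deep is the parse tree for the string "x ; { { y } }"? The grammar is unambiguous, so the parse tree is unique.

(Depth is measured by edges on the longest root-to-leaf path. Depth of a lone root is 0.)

7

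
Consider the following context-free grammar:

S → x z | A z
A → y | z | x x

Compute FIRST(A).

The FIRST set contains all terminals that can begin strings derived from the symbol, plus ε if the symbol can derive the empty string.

We compute FIRST(A) using the standard algorithm.
FIRST(A) = {x, y, z}
FIRST(S) = {x, y, z}
Therefore, FIRST(A) = {x, y, z}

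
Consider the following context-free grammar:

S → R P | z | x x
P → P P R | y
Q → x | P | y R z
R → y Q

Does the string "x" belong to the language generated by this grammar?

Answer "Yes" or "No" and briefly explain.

No - no valid derivation exists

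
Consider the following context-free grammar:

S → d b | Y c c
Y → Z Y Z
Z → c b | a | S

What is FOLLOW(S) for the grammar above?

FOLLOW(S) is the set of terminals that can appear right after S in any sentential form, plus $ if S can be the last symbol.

We compute FOLLOW(S) using the standard algorithm.
FOLLOW(S) starts with {$}.
FIRST(S) = {a, c, d}
FIRST(Y) = {a, c, d}
FIRST(Z) = {a, c, d}
FOLLOW(S) = {$, a, c, d}
FOLLOW(Y) = {a, c, d}
FOLLOW(Z) = {a, c, d}
Therefore, FOLLOW(S) = {$, a, c, d}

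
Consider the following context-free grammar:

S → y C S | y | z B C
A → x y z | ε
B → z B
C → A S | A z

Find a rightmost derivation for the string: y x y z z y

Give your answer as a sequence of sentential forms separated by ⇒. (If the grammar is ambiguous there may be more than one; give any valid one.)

S ⇒ y C S ⇒ y C y ⇒ y A z y ⇒ y x y z z y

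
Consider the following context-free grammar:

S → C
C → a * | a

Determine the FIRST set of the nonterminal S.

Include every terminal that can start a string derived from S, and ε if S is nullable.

We compute FIRST(S) using the standard algorithm.
FIRST(C) = {a}
FIRST(S) = {a}
Therefore, FIRST(S) = {a}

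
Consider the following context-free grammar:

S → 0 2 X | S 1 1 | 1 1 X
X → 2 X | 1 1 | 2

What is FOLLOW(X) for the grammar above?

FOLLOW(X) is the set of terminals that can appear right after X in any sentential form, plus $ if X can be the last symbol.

We compute FOLLOW(X) using the standard algorithm.
FOLLOW(S) starts with {$}.
FIRST(S) = {0, 1}
FIRST(X) = {1, 2}
FOLLOW(S) = {$, 1}
FOLLOW(X) = {$, 1}
Therefore, FOLLOW(X) = {$, 1}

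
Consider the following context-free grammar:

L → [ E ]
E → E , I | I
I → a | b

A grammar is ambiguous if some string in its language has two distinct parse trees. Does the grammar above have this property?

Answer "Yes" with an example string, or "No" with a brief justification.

No - the grammar is unambiguous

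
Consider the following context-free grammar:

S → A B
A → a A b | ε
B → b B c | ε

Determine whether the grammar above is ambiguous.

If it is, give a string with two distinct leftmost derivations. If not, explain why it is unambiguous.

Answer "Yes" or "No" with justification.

No - the grammar is unambiguous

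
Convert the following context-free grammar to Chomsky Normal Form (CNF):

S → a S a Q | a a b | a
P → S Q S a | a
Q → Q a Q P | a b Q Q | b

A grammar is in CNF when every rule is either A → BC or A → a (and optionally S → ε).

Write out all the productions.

TA → a; TB → b; S → a; P → a; Q → b; S → TA X0; X0 → S X1; X1 → TA Q; S → TA X2; X2 → TA TB; P → S X3; X3 → Q X4; X4 → S TA; Q → Q X5; X5 → TA X6; X6 → Q P; Q → TA X7; X7 → TB X8; X8 → Q Q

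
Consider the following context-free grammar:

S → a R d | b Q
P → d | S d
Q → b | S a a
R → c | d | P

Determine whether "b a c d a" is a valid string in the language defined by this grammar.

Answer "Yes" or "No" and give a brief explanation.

No - no valid derivation exists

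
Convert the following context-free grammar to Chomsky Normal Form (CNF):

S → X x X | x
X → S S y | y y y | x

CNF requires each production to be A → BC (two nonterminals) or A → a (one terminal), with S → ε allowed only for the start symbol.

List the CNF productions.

TX → x; S → x; TY → y; X → x; S → X X0; X0 → TX X; X → S X1; X1 → S TY; X → TY X2; X2 → TY TY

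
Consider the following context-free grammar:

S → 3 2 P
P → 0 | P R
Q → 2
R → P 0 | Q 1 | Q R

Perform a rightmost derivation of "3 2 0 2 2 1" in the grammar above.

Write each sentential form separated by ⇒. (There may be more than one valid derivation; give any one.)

S ⇒ 3 2 P ⇒ 3 2 P R ⇒ 3 2 P Q R ⇒ 3 2 P Q Q 1 ⇒ 3 2 P Q 2 1 ⇒ 3 2 P 2 2 1 ⇒ 3 2 0 2 2 1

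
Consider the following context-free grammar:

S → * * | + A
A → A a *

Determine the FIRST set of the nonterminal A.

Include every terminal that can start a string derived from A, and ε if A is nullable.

We compute FIRST(A) using the standard algorithm.
FIRST(A) = {}
FIRST(S) = {*, +}
Therefore, FIRST(A) = {}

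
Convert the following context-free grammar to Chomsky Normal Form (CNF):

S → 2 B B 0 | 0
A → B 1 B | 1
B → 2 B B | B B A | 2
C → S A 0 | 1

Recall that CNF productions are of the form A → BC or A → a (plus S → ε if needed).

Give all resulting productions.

T2 → 2; T0 → 0; S → 0; T1 → 1; A → 1; B → 2; C → 1; S → T2 X0; X0 → B X1; X1 → B T0; A → B X2; X2 → T1 B; B → T2 X3; X3 → B B; B → B X4; X4 → B A; C → S X5; X5 → A T0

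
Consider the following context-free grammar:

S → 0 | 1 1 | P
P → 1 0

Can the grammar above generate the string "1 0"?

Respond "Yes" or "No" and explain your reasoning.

Yes - a valid derivation exists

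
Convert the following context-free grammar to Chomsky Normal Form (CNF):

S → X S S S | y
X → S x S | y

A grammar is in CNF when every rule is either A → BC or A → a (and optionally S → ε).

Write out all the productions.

S → y; TX → x; X → y; S → X X0; X0 → S X1; X1 → S S; X → S X2; X2 → TX S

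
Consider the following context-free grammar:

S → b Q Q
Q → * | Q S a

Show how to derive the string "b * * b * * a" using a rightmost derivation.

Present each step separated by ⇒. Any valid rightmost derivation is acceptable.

S ⇒ b Q Q ⇒ b Q Q S a ⇒ b Q Q b Q Q a ⇒ b Q Q b Q * a ⇒ b Q Q b * * a ⇒ b Q * b * * a ⇒ b * * b * * a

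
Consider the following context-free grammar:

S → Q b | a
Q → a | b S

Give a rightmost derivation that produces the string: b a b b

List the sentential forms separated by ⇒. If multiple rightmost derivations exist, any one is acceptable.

S ⇒ Q b ⇒ b S b ⇒ b Q b b ⇒ b a b b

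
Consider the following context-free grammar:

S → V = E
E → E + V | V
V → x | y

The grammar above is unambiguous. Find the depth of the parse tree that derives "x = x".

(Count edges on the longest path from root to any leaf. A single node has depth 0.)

3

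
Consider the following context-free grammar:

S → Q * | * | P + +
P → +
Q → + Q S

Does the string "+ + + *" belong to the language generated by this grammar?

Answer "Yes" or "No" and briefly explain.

No - no valid derivation exists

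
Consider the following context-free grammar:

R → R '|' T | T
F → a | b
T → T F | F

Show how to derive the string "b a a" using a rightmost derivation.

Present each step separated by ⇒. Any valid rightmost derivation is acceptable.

R ⇒ T ⇒ T F ⇒ T a ⇒ T F a ⇒ T a a ⇒ F a a ⇒ b a a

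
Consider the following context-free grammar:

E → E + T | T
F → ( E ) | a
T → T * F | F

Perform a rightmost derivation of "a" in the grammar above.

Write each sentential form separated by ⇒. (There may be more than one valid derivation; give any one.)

E ⇒ T ⇒ F ⇒ a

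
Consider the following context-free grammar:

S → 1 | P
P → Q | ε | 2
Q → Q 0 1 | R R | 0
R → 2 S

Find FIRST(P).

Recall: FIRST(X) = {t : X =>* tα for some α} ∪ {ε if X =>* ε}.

We compute FIRST(P) using the standard algorithm.
FIRST(P) = {0, 2, ε}
FIRST(Q) = {0, 2}
FIRST(R) = {2}
FIRST(S) = {0, 1, 2, ε}
Therefore, FIRST(P) = {0, 2, ε}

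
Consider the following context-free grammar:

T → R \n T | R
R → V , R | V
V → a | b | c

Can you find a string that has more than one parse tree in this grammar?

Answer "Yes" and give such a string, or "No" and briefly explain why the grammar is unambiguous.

No - the grammar is unambiguous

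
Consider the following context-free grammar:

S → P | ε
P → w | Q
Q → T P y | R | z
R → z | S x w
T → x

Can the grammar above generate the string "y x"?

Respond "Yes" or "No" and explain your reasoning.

No - no valid derivation exists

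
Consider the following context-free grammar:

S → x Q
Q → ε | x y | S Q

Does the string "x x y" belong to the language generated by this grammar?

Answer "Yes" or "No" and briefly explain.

Yes - a valid derivation exists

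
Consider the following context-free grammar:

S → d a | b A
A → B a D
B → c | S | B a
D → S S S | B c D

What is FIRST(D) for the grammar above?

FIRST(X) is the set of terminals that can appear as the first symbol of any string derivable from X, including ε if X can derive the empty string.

We compute FIRST(D) using the standard algorithm.
FIRST(A) = {b, c, d}
FIRST(B) = {b, c, d}
FIRST(D) = {b, c, d}
FIRST(S) = {b, d}
Therefore, FIRST(D) = {b, c, d}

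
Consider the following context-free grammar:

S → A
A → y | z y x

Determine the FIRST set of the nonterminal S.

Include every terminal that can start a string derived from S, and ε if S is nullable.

We compute FIRST(S) using the standard algorithm.
FIRST(A) = {y, z}
FIRST(S) = {y, z}
Therefore, FIRST(S) = {y, z}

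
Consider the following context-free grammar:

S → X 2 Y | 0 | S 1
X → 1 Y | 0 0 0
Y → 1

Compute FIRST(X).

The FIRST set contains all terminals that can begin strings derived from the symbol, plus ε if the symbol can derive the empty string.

We compute FIRST(X) using the standard algorithm.
FIRST(S) = {0, 1}
FIRST(X) = {0, 1}
FIRST(Y) = {1}
Therefore, FIRST(X) = {0, 1}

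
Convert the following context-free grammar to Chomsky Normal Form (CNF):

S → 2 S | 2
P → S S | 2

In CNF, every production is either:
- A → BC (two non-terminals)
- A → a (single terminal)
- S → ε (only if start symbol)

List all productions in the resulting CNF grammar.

T2 → 2; S → 2; P → 2; S → T2 S; P → S S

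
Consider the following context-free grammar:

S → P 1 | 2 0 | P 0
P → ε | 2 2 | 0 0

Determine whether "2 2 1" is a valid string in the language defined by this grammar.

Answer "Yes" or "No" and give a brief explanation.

Yes - a valid derivation exists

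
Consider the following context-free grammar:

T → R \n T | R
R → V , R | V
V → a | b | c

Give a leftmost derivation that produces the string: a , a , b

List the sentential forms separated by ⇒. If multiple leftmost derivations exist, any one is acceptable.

T ⇒ R ⇒ V , R ⇒ a , R ⇒ a , V , R ⇒ a , a , R ⇒ a , a , V ⇒ a , a , b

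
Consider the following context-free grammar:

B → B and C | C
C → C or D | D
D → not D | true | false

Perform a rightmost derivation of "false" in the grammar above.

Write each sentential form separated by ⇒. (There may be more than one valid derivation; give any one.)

B ⇒ C ⇒ D ⇒ false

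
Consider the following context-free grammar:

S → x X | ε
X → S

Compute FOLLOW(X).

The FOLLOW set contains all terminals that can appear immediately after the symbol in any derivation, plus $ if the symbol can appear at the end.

We compute FOLLOW(X) using the standard algorithm.
FOLLOW(S) starts with {$}.
FIRST(S) = {x, ε}
FIRST(X) = {x, ε}
FOLLOW(S) = {$}
FOLLOW(X) = {$}
Therefore, FOLLOW(X) = {$}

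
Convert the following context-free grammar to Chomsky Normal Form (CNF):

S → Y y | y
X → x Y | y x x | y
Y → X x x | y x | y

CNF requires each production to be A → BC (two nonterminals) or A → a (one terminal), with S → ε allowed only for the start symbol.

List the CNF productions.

TY → y; S → y; TX → x; X → y; Y → y; S → Y TY; X → TX Y; X → TY X0; X0 → TX TX; Y → X X1; X1 → TX TX; Y → TY TX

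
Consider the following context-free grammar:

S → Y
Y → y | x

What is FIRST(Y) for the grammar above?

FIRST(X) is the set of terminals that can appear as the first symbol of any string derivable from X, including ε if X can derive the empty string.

We compute FIRST(Y) using the standard algorithm.
FIRST(S) = {x, y}
FIRST(Y) = {x, y}
Therefore, FIRST(Y) = {x, y}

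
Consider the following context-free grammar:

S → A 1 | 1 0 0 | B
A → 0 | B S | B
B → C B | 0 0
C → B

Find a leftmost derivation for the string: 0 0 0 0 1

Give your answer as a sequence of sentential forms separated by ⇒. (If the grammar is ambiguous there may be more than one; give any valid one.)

S ⇒ A 1 ⇒ B S 1 ⇒ 0 0 S 1 ⇒ 0 0 B 1 ⇒ 0 0 0 0 1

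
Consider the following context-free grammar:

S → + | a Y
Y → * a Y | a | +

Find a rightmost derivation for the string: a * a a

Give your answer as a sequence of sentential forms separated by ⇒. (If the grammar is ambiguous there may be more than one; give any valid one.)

S ⇒ a Y ⇒ a * a Y ⇒ a * a a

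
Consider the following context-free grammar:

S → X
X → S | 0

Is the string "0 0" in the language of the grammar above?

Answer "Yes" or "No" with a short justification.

No - no valid derivation exists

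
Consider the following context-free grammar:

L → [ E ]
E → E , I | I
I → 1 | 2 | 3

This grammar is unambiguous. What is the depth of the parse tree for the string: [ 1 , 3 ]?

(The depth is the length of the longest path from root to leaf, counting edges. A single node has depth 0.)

4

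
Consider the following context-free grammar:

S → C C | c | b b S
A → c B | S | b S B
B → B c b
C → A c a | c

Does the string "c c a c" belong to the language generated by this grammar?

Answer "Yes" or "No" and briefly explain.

Yes - a valid derivation exists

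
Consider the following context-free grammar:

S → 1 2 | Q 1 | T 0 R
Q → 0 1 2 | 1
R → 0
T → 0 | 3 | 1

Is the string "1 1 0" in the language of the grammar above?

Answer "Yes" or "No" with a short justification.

No - no valid derivation exists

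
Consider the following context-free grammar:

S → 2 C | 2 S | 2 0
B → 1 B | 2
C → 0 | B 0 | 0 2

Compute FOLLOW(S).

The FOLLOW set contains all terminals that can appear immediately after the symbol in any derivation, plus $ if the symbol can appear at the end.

We compute FOLLOW(S) using the standard algorithm.
FOLLOW(S) starts with {$}.
FIRST(B) = {1, 2}
FIRST(C) = {0, 1, 2}
FIRST(S) = {2}
FOLLOW(B) = {0}
FOLLOW(C) = {$}
FOLLOW(S) = {$}
Therefore, FOLLOW(S) = {$}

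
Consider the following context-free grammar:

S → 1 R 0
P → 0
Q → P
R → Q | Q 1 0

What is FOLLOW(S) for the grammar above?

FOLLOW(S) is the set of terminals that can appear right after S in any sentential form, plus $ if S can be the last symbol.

We compute FOLLOW(S) using the standard algorithm.
FOLLOW(S) starts with {$}.
FIRST(P) = {0}
FIRST(Q) = {0}
FIRST(R) = {0}
FIRST(S) = {1}
FOLLOW(P) = {0, 1}
FOLLOW(Q) = {0, 1}
FOLLOW(R) = {0}
FOLLOW(S) = {$}
Therefore, FOLLOW(S) = {$}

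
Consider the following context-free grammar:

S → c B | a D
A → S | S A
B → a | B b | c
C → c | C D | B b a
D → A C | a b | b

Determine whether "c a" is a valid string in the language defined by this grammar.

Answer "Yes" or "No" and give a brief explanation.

Yes - a valid derivation exists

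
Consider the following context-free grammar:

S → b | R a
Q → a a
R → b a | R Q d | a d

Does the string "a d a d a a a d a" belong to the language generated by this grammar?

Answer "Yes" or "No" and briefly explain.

No - no valid derivation exists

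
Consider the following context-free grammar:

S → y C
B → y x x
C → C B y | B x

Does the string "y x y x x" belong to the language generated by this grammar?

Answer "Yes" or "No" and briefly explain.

No - no valid derivation exists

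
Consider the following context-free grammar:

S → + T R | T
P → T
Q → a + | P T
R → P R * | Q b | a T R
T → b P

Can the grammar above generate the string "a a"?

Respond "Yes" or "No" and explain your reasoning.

No - no valid derivation exists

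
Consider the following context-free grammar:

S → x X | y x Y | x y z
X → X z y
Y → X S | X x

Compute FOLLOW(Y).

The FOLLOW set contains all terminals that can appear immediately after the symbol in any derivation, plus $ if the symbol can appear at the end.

We compute FOLLOW(Y) using the standard algorithm.
FOLLOW(S) starts with {$}.
FIRST(S) = {x, y}
FIRST(X) = {}
FIRST(Y) = {}
FOLLOW(S) = {$}
FOLLOW(X) = {$, x, y, z}
FOLLOW(Y) = {$}
Therefore, FOLLOW(Y) = {$}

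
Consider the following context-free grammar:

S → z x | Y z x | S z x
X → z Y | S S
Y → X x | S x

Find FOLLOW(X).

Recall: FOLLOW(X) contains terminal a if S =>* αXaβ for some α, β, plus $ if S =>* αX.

We compute FOLLOW(X) using the standard algorithm.
FOLLOW(S) starts with {$}.
FIRST(S) = {z}
FIRST(X) = {z}
FIRST(Y) = {z}
FOLLOW(S) = {$, x, z}
FOLLOW(X) = {x}
FOLLOW(Y) = {x, z}
Therefore, FOLLOW(X) = {x}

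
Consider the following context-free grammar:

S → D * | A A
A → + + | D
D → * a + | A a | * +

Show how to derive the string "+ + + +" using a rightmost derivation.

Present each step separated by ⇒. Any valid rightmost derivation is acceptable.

S ⇒ A A ⇒ A + + ⇒ + + + +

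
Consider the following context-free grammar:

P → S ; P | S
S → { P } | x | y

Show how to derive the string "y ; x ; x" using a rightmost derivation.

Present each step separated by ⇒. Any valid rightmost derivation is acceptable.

P ⇒ S ; P ⇒ S ; S ; P ⇒ S ; S ; S ⇒ S ; S ; x ⇒ S ; x ; x ⇒ y ; x ; x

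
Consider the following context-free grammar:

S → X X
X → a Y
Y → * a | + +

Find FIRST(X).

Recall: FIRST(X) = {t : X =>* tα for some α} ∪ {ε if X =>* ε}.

We compute FIRST(X) using the standard algorithm.
FIRST(S) = {a}
FIRST(X) = {a}
FIRST(Y) = {*, +}
Therefore, FIRST(X) = {a}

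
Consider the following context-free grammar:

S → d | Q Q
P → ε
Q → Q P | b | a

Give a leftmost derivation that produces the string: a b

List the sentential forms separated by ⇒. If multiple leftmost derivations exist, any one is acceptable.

S ⇒ Q Q ⇒ a Q ⇒ a b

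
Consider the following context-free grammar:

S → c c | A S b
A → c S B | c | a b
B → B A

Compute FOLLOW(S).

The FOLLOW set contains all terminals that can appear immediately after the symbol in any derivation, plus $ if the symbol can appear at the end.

We compute FOLLOW(S) using the standard algorithm.
FOLLOW(S) starts with {$}.
FIRST(A) = {a, c}
FIRST(B) = {}
FIRST(S) = {a, c}
FOLLOW(A) = {a, c}
FOLLOW(B) = {a, c}
FOLLOW(S) = {$, b}
Therefore, FOLLOW(S) = {$, b}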